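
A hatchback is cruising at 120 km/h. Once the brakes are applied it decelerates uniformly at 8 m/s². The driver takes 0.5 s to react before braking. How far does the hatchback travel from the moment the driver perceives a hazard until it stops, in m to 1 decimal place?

Total stopping distance ≈ 86.1 m

120 km/h ÷ 3.6 = 33.3333 m/s.
Reaction distance = v·t_r = 33.3333 × 0.5 = 16.667 m.
Braking distance = v²/(2a) = 33.3333² / (2 × 8.000) = 1111.109 / 16.000 = 69.444 m.
Total = 16.667 + 69.444 = 86.111 m.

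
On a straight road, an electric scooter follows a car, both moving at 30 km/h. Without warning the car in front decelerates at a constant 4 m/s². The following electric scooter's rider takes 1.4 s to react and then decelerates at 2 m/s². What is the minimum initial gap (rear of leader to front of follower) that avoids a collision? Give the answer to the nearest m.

Minimum gap ≈ 20 m

30 km/h ÷ 3.6 = 8.3333 m/s.
Leader travels v²/(2a_L) = 69.444 / 8.000 = 8.681 m before stopping.
Follower covers v·t_r = 8.3333 × 1.4 = 11.667 m while reacting, then v²/(2a_F) = 69.444 / 4.000 = 17.361 m while braking, for a total of 11.667 + 17.361 = 29.028 m.
Since a_F ≤ a_L and the follower starts braking later, the follower is never slower than the leader, so the closest approach is when both have stopped.
Minimum gap = 29.028 − 8.681 = 20.347 m.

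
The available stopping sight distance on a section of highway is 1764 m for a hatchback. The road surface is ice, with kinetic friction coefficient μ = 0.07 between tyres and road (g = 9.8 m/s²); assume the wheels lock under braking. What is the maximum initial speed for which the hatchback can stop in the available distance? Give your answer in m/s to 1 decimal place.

Maximum speed ≈ 49.2 m/s

a = μg = 0.07 × 9.8 = 0.686 m/s².
v²/(2a) = d ⇒ v = √(2 × 0.686 × 1764) = √2420.21 = 49.1956 m/s.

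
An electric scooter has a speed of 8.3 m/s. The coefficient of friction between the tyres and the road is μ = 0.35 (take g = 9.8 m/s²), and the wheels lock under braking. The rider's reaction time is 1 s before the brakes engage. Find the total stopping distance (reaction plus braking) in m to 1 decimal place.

a = μg = 0.35 × 9.8 = 3.430 m/s².
Reaction distance = v·t_r = 8.3000 × 1 = 8.300 m.
Braking distance = v²/(2a) = 8.3000² / (2 × 3.430) = 68.890 / 6.860 = 10.042 m.
Total = 8.300 + 10.042 = 18.342 m.

Total stopping distance ≈ 18.3 m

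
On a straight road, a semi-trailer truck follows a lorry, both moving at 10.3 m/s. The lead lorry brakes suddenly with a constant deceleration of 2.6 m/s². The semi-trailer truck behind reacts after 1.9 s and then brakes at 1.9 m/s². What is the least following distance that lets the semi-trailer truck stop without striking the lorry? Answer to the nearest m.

Leader travels v²/(2a_L) = 106.090 / 5.200 = 20.402 m before stopping.
Follower covers v·t_r = 10.3000 × 1.9 = 19.570 m while reacting, then v²/(2a_F) = 106.090 / 3.800 = 27.918 m while braking, for a total of 19.570 + 27.918 = 47.488 m.
Since a_F ≤ a_L and the follower starts braking later, the follower is never slower than the leader, so the closest approach is when both have stopped.
Minimum gap = 47.488 − 20.402 = 27.086 m.

Minimum gap ≈ 27 m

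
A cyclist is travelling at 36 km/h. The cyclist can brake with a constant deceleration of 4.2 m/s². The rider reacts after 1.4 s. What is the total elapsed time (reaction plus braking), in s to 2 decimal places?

Total time ≈ 3.78 s

36 km/h ÷ 3.6 = 10.0000 m/s.
Braking time = v/a = 10.0000 / 4.200 = 2.381 s.
Total = 1.4 + 2.381 = 3.781 s.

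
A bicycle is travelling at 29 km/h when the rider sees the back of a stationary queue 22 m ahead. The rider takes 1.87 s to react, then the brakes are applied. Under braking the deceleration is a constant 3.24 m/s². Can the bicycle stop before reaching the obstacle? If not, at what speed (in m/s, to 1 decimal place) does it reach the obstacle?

29 km/h ÷ 3.6 = 8.0556 m/s.
Reaction distance = 8.0556 × 1.87 = 15.064 m.
Braking distance needed to stop: v²/(2a) = 64.893 / 6.480 = 10.014 m, so total needed = 15.064 + 10.014 = 25.078 m > 22 m — it cannot stop.
Distance remaining when braking begins: 22 − 15.064 = 6.936 m.
v² = v₀² − 2a·d = 64.893 − 2 × 3.240 × 6.936 = 19.948 m²/s².
v = √19.948 = 4.466 m/s.

No — it strikes the obstacle at 4.5 m/s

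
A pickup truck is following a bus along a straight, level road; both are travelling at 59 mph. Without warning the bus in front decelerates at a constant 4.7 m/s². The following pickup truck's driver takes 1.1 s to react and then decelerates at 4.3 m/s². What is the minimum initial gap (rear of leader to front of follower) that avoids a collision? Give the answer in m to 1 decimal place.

Minimum gap ≈ 35.9 m

59 mph × 0.44704 = 26.3754 m/s.
Leader travels v²/(2a_L) = 695.662 / 9.400 = 74.007 m before stopping.
Follower covers v·t_r = 26.3754 × 1.1 = 29.013 m while reacting, then v²/(2a_F) = 695.662 / 8.600 = 80.891 m while braking, for a total of 29.013 + 80.891 = 109.904 m.
Since a_F ≤ a_L and the follower starts braking later, the follower is never slower than the leader, so the closest approach is when both have stopped.
Minimum gap = 109.904 − 74.007 = 35.897 m.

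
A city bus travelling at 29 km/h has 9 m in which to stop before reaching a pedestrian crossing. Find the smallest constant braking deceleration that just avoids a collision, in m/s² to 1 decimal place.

29 km/h ÷ 3.6 = 8.0556 m/s.
v² = 2a·d ⇒ a = v²/(2d) = 8.0556² / (2 × 9.000) = 64.893 / 18.000 = 3.6052 m/s².

Required deceleration ≈ 3.6 m/s²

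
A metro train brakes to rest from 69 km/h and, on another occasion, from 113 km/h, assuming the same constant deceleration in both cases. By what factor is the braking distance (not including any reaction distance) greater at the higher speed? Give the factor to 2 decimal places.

Factor ≈ 2.68

Braking distance d = v²/(2a), so with a fixed, d ∝ v².
Factor = (113/69)² = 1.6377² = 2.6821.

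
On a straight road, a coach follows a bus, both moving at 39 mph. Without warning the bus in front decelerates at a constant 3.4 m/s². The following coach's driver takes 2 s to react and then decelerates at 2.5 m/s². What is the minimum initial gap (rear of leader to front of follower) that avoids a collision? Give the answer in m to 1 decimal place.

39 mph × 0.44704 = 17.4346 m/s.
Leader travels v²/(2a_L) = 303.965 / 6.800 = 44.701 m before stopping.
Follower covers v·t_r = 17.4346 × 2 = 34.869 m while reacting, then v²/(2a_F) = 303.965 / 5.000 = 60.793 m while braking, for a total of 34.869 + 60.793 = 95.662 m.
Since a_F ≤ a_L and the follower starts braking later, the follower is never slower than the leader, so the closest approach is when both have stopped.
Minimum gap = 95.662 − 44.701 = 50.961 m.

Minimum gap ≈ 51.0 m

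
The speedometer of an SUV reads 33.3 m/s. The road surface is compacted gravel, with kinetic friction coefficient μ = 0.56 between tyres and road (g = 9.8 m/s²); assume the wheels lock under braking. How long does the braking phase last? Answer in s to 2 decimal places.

Braking time ≈ 6.07 s

a = μg = 0.56 × 9.8 = 5.488 m/s².
Braking time = v/a = 33.3000 / 5.488 = 6.068 s.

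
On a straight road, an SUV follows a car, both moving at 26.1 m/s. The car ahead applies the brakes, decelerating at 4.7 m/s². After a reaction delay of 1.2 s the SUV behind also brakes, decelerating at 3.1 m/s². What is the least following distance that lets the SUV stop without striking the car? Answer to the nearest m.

Minimum gap ≈ 69 m

Leader travels v²/(2a_L) = 681.210 / 9.400 = 72.469 m before stopping.
Follower covers v·t_r = 26.1000 × 1.2 = 31.320 m while reacting, then v²/(2a_F) = 681.210 / 6.200 = 109.873 m while braking, for a total of 31.320 + 109.873 = 141.193 m.
Since a_F ≤ a_L and the follower starts braking later, the follower is never slower than the leader, so the closest approach is when both have stopped.
Minimum gap = 141.193 − 72.469 = 68.724 m.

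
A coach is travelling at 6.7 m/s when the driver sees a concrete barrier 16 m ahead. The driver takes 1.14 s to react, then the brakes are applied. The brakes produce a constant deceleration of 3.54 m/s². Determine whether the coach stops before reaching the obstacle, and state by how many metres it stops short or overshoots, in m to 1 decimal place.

Yes — it stops 2.0 m short of the obstacle

Reaction distance = 6.7000 × 1.14 = 7.638 m.
Braking distance = v²/(2a) = 44.890 / 7.080 = 6.340 m.
Total stopping distance = 7.638 + 6.340 = 13.978 m, vs 16 m available — it stops with 16 − 13.978 = 2.022 m to spare.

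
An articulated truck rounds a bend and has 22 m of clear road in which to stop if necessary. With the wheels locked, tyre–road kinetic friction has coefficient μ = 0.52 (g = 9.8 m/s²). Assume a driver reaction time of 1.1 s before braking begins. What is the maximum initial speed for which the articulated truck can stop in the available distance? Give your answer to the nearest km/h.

Maximum speed ≈ 37 km/h

a = μg = 0.52 × 9.8 = 5.096 m/s².
Stopping distance: v·t_r + v²/(2a) = 22 with t_r = 1.1 s and a = 5.096 m/s².
So v² + 11.211 v − 224.22 = 0.
Positive root: v = −a·t_r + √((a·t_r)² + 2a·d) = −5.606 + √(31.427 + 224.22) = 10.3830 m/s.
10.3830 m/s × 3.6 = 37.379 km/h.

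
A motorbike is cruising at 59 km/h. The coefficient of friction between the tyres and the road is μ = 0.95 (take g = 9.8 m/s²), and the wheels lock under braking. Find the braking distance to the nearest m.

Braking distance ≈ 14 m

59 km/h ÷ 3.6 = 16.3889 m/s.
a = μg = 0.95 × 9.8 = 9.310 m/s².
Braking distance = v²/(2a) = 16.3889² / (2 × 9.310) = 268.596 / 18.620 = 14.425 m.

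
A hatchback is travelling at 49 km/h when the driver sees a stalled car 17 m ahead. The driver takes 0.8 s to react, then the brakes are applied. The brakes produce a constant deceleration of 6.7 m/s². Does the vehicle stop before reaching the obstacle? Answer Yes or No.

49 km/h ÷ 3.6 = 13.6111 m/s.
Reaction distance = 13.6111 × 0.8 = 10.889 m.
Braking distance = v²/(2a) = 185.262 / 13.400 = 13.826 m.
Total stopping distance = 10.889 + 13.826 = 24.715 m, vs 17 m available — it cannot stop in time and overshoots by 24.715 − 17 = 7.715 m.

No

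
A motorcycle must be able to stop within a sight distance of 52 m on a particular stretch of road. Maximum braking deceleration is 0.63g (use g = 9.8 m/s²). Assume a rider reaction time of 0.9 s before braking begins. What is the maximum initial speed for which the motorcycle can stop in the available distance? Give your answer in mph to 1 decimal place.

Maximum speed ≈ 45.6 mph

a = 0.63 × 9.8 = 6.174 m/s².
Stopping distance: v·t_r + v²/(2a) = 52 with t_r = 0.9 s and a = 6.174 m/s².
So v² + 11.113 v − 642.10 = 0.
Positive root: v = −a·t_r + √((a·t_r)² + 2a·d) = −5.557 + √(30.880 + 642.10) = 20.3849 m/s.
20.3849 m/s ÷ 0.44704 = 45.600 mph.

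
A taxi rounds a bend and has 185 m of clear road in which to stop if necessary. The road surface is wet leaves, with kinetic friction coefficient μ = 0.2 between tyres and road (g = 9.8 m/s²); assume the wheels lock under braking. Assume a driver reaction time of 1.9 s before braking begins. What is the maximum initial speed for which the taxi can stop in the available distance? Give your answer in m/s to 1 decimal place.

a = μg = 0.2 × 9.8 = 1.960 m/s².
Stopping distance: v·t_r + v²/(2a) = 185 with t_r = 1.9 s and a = 1.960 m/s².
So v² + 7.448 v − 725.20 = 0.
Positive root: v = −a·t_r + √((a·t_r)² + 2a·d) = −3.724 + √(13.868 + 725.20) = 23.4618 m/s.

Maximum speed ≈ 23.5 m/s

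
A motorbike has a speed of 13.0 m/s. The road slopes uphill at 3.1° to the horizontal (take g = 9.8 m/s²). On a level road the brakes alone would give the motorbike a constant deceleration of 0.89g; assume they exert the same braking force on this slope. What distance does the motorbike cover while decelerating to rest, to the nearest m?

a = 0.89 × 9.8 = 8.722 m/s².
Gravity along the uphill slope adds to the braking deceleration: a_eff = 8.722 + 9.8·sin 3.1° = 8.722 + 0.530 = 9.252 m/s².
Braking distance = v²/(2a) = 13.0000² / (2 × 9.252) = 169.000 / 18.504 = 9.133 m.

Braking distance ≈ 9 m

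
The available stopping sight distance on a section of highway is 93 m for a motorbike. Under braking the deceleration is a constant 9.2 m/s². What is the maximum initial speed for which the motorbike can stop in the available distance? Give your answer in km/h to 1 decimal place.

v²/(2a) = d ⇒ v = √(2 × 9.200 × 93) = √1711.20 = 41.3667 m/s.
41.3667 m/s × 3.6 = 148.920 km/h.

Maximum speed ≈ 148.9 km/h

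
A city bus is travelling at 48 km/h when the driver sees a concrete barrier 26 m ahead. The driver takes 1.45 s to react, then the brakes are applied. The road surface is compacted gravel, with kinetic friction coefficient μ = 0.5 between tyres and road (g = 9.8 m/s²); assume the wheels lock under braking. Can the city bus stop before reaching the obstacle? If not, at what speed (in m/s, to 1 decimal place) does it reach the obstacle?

48 km/h ÷ 3.6 = 13.3333 m/s.
a = μg = 0.5 × 9.8 = 4.900 m/s².
Reaction distance = 13.3333 × 1.45 = 19.333 m.
Braking distance needed to stop: v²/(2a) = 177.777 / 9.800 = 18.141 m, so total needed = 19.333 + 18.141 = 37.474 m > 26 m — it cannot stop.
Distance remaining when braking begins: 26 − 19.333 = 6.667 m.
v² = v₀² − 2a·d = 177.777 − 2 × 4.900 × 6.667 = 112.440 m²/s².
v = √112.440 = 10.604 m/s.

No — it strikes the obstacle at 10.6 m/s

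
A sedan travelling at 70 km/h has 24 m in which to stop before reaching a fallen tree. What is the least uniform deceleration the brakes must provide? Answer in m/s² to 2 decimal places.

70 km/h ÷ 3.6 = 19.4444 m/s.
v² = 2a·d ⇒ a = v²/(2d) = 19.4444² / (2 × 24.000) = 378.085 / 48.000 = 7.8768 m/s².

Required deceleration ≈ 7.88 m/s²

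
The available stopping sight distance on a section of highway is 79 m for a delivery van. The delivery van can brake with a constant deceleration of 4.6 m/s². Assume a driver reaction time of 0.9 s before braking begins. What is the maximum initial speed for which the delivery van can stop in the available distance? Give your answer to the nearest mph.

Stopping distance: v·t_r + v²/(2a) = 79 with t_r = 0.9 s and a = 4.600 m/s².
So v² + 8.280 v − 726.80 = 0.
Positive root: v = −a·t_r + √((a·t_r)² + 2a·d) = −4.140 + √(17.140 + 726.80) = 23.1353 m/s.
23.1353 m/s ÷ 0.44704 = 51.752 mph.

Maximum speed ≈ 52 mph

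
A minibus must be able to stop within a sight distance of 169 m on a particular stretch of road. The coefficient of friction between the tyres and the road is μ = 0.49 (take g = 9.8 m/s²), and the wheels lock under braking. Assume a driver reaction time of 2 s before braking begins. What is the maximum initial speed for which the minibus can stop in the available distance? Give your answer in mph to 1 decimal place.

a = μg = 0.49 × 9.8 = 4.802 m/s².
Stopping distance: v·t_r + v²/(2a) = 169 with t_r = 2 s and a = 4.802 m/s².
So v² + 19.208 v − 1623.08 = 0.
Positive root: v = −a·t_r + √((a·t_r)² + 2a·d) = −9.604 + √(92.237 + 1623.08) = 31.8124 m/s.
31.8124 m/s ÷ 0.44704 = 71.162 mph.

Maximum speed ≈ 71.2 mph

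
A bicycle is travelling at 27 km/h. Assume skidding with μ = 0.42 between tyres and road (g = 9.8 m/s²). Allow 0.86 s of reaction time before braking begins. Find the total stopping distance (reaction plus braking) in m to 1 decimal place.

Total stopping distance ≈ 13.3 m

27 km/h ÷ 3.6 = 7.5000 m/s.
a = μg = 0.42 × 9.8 = 4.116 m/s².
Reaction distance = v·t_r = 7.5000 × 0.86 = 6.450 m.
Braking distance = v²/(2a) = 7.5000² / (2 × 4.116) = 56.250 / 8.232 = 6.833 m.
Total = 6.450 + 6.833 = 13.283 m.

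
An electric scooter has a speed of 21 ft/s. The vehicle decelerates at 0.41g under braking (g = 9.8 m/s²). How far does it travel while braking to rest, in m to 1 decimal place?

21 ft/s × 0.3048 = 6.4008 m/s.
a = 0.41 × 9.8 = 4.018 m/s².
Braking distance = v²/(2a) = 6.4008² / (2 × 4.018) = 40.970 / 8.036 = 5.098 m.

Braking distance ≈ 5.1 m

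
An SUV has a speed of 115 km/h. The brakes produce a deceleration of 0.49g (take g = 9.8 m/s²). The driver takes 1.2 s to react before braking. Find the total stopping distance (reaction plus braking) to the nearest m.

Total stopping distance ≈ 145 m

115 km/h ÷ 3.6 = 31.9444 m/s.
a = 0.49 × 9.8 = 4.802 m/s².
Reaction distance = v·t_r = 31.9444 × 1.2 = 38.333 m.
Braking distance = v²/(2a) = 31.9444² / (2 × 4.802) = 1020.445 / 9.604 = 106.252 m.
Total = 38.333 + 106.252 = 144.585 m.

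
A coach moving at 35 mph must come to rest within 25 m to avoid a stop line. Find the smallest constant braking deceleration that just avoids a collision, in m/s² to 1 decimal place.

35 mph × 0.44704 = 15.6464 m/s.
v² = 2a·d ⇒ a = v²/(2d) = 15.6464² / (2 × 25.000) = 244.810 / 50.000 = 4.8962 m/s².

Required deceleration ≈ 4.9 m/s²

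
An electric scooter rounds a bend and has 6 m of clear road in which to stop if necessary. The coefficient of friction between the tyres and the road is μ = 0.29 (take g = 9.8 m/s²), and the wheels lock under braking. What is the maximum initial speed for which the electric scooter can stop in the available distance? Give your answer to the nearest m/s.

a = μg = 0.29 × 9.8 = 2.842 m/s².
v²/(2a) = d ⇒ v = √(2 × 2.842 × 6) = √34.10 = 5.8395 m/s.

Maximum speed ≈ 6 m/s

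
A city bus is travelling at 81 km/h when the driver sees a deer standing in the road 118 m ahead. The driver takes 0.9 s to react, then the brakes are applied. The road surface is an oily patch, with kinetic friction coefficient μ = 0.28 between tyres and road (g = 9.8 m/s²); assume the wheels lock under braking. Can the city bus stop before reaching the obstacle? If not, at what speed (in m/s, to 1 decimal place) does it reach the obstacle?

81 km/h ÷ 3.6 = 22.5000 m/s.
a = μg = 0.28 × 9.8 = 2.744 m/s².
Reaction distance = 22.5000 × 0.9 = 20.250 m.
Braking distance = v²/(2a) = 506.250 / 5.488 = 92.247 m.
Total stopping distance = 20.250 + 92.247 = 112.497 m, vs 118 m available — it stops with 118 − 112.497 = 5.503 m to spare.

Yes — it stops about 5.5 m short of the obstacle, so it never reaches it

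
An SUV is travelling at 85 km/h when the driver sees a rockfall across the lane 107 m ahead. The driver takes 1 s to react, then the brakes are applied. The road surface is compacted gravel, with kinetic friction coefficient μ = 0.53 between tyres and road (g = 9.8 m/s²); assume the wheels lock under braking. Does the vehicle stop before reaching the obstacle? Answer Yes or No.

Yes

85 km/h ÷ 3.6 = 23.6111 m/s.
a = μg = 0.53 × 9.8 = 5.194 m/s².
Reaction distance = 23.6111 × 1 = 23.611 m.
Braking distance = v²/(2a) = 557.484 / 10.388 = 53.666 m.
Total stopping distance = 23.611 + 53.666 = 77.277 m, vs 107 m available — it stops with 107 − 77.277 = 29.723 m to spare.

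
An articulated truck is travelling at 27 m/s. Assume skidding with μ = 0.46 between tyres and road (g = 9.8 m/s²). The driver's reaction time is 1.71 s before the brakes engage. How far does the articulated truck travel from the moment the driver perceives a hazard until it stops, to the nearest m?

a = μg = 0.46 × 9.8 = 4.508 m/s².
Reaction distance = v·t_r = 27.0000 × 1.71 = 46.170 m.
Braking distance = v²/(2a) = 27.0000² / (2 × 4.508) = 729.000 / 9.016 = 80.856 m.
Total = 46.170 + 80.856 = 127.026 m.

Total stopping distance ≈ 127 m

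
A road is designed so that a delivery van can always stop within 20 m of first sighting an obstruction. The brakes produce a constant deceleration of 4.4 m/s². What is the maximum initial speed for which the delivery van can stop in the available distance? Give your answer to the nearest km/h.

v²/(2a) = d ⇒ v = √(2 × 4.400 × 20) = √176.00 = 13.2665 m/s.
13.2665 m/s × 3.6 = 47.759 km/h.

Maximum speed ≈ 48 km/h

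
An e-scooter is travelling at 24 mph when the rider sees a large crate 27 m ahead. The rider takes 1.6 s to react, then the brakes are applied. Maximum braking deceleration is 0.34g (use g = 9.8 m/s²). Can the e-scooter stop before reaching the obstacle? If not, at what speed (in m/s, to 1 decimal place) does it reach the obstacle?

24 mph × 0.44704 = 10.7290 m/s.
a = 0.34 × 9.8 = 3.332 m/s².
Reaction distance = 10.7290 × 1.6 = 17.166 m.
Braking distance needed to stop: v²/(2a) = 115.111 / 6.664 = 17.274 m, so total needed = 17.166 + 17.274 = 34.440 m > 27 m — it cannot stop.
Distance remaining when braking begins: 27 − 17.166 = 9.834 m.
v² = v₀² − 2a·d = 115.111 − 2 × 3.332 × 9.834 = 49.577 m²/s².
v = √49.577 = 7.041 m/s.

No — it strikes the obstacle at 7.0 m/s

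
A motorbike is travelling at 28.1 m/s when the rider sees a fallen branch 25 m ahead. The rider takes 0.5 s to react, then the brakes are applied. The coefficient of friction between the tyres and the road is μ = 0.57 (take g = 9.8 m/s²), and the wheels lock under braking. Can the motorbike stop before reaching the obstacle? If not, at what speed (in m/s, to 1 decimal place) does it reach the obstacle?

No — it strikes the obstacle at 25.8 m/s

a = μg = 0.57 × 9.8 = 5.586 m/s².
Reaction distance = 28.1000 × 0.5 = 14.050 m.
Braking distance needed to stop: v²/(2a) = 789.610 / 11.172 = 70.678 m, so total needed = 14.050 + 70.678 = 84.728 m > 25 m — it cannot stop.
Distance remaining when braking begins: 25 − 14.050 = 10.950 m.
v² = v₀² − 2a·d = 789.610 − 2 × 5.586 × 10.950 = 667.277 m²/s².
v = √667.277 = 25.832 m/s.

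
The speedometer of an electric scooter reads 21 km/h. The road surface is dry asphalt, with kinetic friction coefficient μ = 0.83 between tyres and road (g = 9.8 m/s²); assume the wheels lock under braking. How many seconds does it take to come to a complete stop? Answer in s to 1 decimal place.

21 km/h ÷ 3.6 = 5.8333 m/s.
a = μg = 0.83 × 9.8 = 8.134 m/s².
Braking time = v/a = 5.8333 / 8.134 = 0.717 s.

Braking time ≈ 0.7 s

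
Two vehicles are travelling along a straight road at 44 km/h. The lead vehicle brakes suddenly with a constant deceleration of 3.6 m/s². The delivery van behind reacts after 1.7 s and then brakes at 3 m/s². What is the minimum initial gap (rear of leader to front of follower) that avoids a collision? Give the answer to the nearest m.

44 km/h ÷ 3.6 = 12.2222 m/s.
Leader travels v²/(2a_L) = 149.382 / 7.200 = 20.747 m before stopping.
Follower covers v·t_r = 12.2222 × 1.7 = 20.778 m while reacting, then v²/(2a_F) = 149.382 / 6.000 = 24.897 m while braking, for a total of 20.778 + 24.897 = 45.675 m.
Since a_F ≤ a_L and the follower starts braking later, the follower is never slower than the leader, so the closest approach is when both have stopped.
Minimum gap = 45.675 − 20.747 = 24.928 m.

Minimum gap ≈ 25 m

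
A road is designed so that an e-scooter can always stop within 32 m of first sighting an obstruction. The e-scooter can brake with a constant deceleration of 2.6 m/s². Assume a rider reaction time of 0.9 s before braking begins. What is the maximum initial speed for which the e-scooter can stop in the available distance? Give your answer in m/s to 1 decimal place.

Maximum speed ≈ 10.8 m/s

Stopping distance: v·t_r + v²/(2a) = 32 with t_r = 0.9 s and a = 2.600 m/s².
So v² + 4.680 v − 166.40 = 0.
Positive root: v = −a·t_r + √((a·t_r)² + 2a·d) = −2.340 + √(5.476 + 166.40) = 10.7701 m/s.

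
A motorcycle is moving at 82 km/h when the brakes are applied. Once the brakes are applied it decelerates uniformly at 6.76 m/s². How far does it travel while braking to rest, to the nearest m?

Braking distance ≈ 38 m

82 km/h ÷ 3.6 = 22.7778 m/s.
Braking distance = v²/(2a) = 22.7778² / (2 × 6.760) = 518.828 / 13.520 = 38.375 m.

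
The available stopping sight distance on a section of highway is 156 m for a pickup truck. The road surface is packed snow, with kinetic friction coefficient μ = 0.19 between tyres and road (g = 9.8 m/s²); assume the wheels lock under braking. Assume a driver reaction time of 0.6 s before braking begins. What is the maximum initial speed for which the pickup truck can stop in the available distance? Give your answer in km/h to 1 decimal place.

Maximum speed ≈ 82.8 km/h

a = μg = 0.19 × 9.8 = 1.862 m/s².
Stopping distance: v·t_r + v²/(2a) = 156 with t_r = 0.6 s and a = 1.862 m/s².
So v² + 2.234 v − 580.94 = 0.
Positive root: v = −a·t_r + √((a·t_r)² + 2a·d) = −1.117 + √(1.248 + 580.94) = 23.0116 m/s.
23.0116 m/s × 3.6 = 82.842 km/h.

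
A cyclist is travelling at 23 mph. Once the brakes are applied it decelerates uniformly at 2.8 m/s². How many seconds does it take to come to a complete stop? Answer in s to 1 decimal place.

23 mph × 0.44704 = 10.2819 m/s.
Braking time = v/a = 10.2819 / 2.800 = 3.672 s.

Braking time ≈ 3.7 s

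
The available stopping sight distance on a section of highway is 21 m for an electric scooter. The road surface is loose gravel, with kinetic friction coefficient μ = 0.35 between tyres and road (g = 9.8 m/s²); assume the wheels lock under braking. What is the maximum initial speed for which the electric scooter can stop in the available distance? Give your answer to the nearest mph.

a = μg = 0.35 × 9.8 = 3.430 m/s².
v²/(2a) = d ⇒ v = √(2 × 3.430 × 21) = √144.06 = 12.0025 m/s.
12.0025 m/s ÷ 0.44704 = 26.849 mph.

Maximum speed ≈ 27 mph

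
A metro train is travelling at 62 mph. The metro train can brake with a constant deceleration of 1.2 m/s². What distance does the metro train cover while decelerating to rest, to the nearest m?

Braking distance ≈ 320 m

62 mph × 0.44704 = 27.7165 m/s.
Braking distance = v²/(2a) = 27.7165² / (2 × 1.200) = 768.204 / 2.400 = 320.085 m.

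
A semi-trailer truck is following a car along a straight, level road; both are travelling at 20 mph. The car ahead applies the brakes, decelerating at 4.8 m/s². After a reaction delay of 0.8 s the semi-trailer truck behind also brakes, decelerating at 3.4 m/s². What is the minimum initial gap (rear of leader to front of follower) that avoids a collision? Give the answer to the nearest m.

20 mph × 0.44704 = 8.9408 m/s.
Leader travels v²/(2a_L) = 79.938 / 9.600 = 8.327 m before stopping.
Follower covers v·t_r = 8.9408 × 0.8 = 7.153 m while reacting, then v²/(2a_F) = 79.938 / 6.800 = 11.756 m while braking, for a total of 7.153 + 11.756 = 18.909 m.
Since a_F ≤ a_L and the follower starts braking later, the follower is never slower than the leader, so the closest approach is when both have stopped.
Minimum gap = 18.909 − 8.327 = 10.582 m.

Minimum gap ≈ 11 m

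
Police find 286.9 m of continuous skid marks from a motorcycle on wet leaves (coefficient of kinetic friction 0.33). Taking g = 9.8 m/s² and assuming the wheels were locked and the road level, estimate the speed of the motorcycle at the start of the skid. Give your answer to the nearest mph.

Deceleration a = μg = 0.33 × 9.8 = 3.234 m/s².
v = √(2a·d) = √(2 × 3.234 × 286.9) = √1855.669 = 43.0775 m/s.
= 43.0775 ÷ 0.44704 = 96.362 mph.

Initial speed ≈ 96 mph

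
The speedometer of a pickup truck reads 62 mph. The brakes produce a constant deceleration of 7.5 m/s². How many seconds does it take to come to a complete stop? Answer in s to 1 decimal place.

62 mph × 0.44704 = 27.7165 m/s.
Braking time = v/a = 27.7165 / 7.500 = 3.696 s.

Braking time ≈ 3.7 s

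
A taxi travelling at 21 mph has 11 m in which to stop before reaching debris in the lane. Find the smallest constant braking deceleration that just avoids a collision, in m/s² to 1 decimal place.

Required deceleration ≈ 4.0 m/s²

21 mph × 0.44704 = 9.3878 m/s.
v² = 2a·d ⇒ a = v²/(2d) = 9.3878² / (2 × 11.000) = 88.131 / 22.000 = 4.0060 m/s².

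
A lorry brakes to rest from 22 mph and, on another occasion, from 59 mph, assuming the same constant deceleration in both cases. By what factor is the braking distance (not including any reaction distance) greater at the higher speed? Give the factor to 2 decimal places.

Braking distance d = v²/(2a), so with a fixed, d ∝ v².
Factor = (59/22)² = 2.6818² = 7.1921.

Factor ≈ 7.19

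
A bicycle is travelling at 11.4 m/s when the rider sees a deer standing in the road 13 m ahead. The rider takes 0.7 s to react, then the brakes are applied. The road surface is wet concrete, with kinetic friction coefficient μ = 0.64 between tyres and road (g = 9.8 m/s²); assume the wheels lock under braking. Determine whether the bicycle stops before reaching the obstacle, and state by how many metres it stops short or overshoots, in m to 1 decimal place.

No — it overshoots by 5.3 m

a = μg = 0.64 × 9.8 = 6.272 m/s².
Reaction distance = 11.4000 × 0.7 = 7.980 m.
Braking distance = v²/(2a) = 129.960 / 12.544 = 10.360 m.
Total stopping distance = 7.980 + 10.360 = 18.340 m, vs 13 m available — it cannot stop in time and overshoots by 18.340 − 13 = 5.340 m.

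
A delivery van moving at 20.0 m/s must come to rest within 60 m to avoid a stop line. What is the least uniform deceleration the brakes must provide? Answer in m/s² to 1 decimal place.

v² = 2a·d ⇒ a = v²/(2d) = 20.0000² / (2 × 60.000) = 400.000 / 120.000 = 3.3333 m/s².

Required deceleration ≈ 3.3 m/s²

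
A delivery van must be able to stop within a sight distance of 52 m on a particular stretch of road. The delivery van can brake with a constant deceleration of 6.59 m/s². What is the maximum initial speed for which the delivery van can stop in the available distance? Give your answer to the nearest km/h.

v²/(2a) = d ⇒ v = √(2 × 6.590 × 52) = √685.36 = 26.1794 m/s.
26.1794 m/s × 3.6 = 94.246 km/h.

Maximum speed ≈ 94 km/h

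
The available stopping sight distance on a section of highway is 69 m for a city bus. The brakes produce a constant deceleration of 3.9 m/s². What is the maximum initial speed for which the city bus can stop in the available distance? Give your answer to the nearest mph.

v²/(2a) = d ⇒ v = √(2 × 3.900 × 69) = √538.20 = 23.1991 m/s.
23.1991 m/s ÷ 0.44704 = 51.895 mph.

Maximum speed ≈ 52 mph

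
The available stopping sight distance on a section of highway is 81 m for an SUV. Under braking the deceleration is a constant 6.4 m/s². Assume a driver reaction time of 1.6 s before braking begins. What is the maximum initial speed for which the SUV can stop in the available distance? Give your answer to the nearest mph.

Maximum speed ≈ 53 mph

Stopping distance: v·t_r + v²/(2a) = 81 with t_r = 1.6 s and a = 6.400 m/s².
So v² + 20.480 v − 1036.80 = 0.
Positive root: v = −a·t_r + √((a·t_r)² + 2a·d) = −10.240 + √(104.858 + 1036.80) = 23.5484 m/s.
23.5484 m/s ÷ 0.44704 = 52.676 mph.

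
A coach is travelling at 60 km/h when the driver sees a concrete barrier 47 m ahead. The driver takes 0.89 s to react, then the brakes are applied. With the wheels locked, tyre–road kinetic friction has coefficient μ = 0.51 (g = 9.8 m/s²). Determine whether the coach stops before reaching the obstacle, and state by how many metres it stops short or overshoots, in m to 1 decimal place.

Yes — it stops 4.4 m short of the obstacle

60 km/h ÷ 3.6 = 16.6667 m/s.
a = μg = 0.51 × 9.8 = 4.998 m/s².
Reaction distance = 16.6667 × 0.89 = 14.833 m.
Braking distance = v²/(2a) = 277.779 / 9.996 = 27.789 m.
Total stopping distance = 14.833 + 27.789 = 42.622 m, vs 47 m available — it stops with 47 − 42.622 = 4.378 m to spare.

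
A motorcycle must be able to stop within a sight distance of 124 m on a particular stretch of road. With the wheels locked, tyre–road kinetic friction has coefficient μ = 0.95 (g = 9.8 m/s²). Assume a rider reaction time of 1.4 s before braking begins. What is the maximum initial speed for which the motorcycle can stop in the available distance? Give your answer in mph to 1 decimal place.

Maximum speed ≈ 82.2 mph

a = μg = 0.95 × 9.8 = 9.310 m/s².
Stopping distance: v·t_r + v²/(2a) = 124 with t_r = 1.4 s and a = 9.310 m/s².
So v² + 26.068 v − 2308.88 = 0.
Positive root: v = −a·t_r + √((a·t_r)² + 2a·d) = −13.034 + √(169.885 + 2308.88) = 36.7532 m/s.
36.7532 m/s ÷ 0.44704 = 82.215 mph.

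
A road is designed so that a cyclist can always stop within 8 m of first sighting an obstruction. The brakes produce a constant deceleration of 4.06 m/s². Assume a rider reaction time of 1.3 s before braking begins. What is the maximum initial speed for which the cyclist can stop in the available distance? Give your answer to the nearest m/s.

Stopping distance: v·t_r + v²/(2a) = 8 with t_r = 1.3 s and a = 4.060 m/s².
So v² + 10.556 v − 64.96 = 0.
Positive root: v = −a·t_r + √((a·t_r)² + 2a·d) = −5.278 + √(27.857 + 64.96) = 4.3562 m/s.

Maximum speed ≈ 4 m/s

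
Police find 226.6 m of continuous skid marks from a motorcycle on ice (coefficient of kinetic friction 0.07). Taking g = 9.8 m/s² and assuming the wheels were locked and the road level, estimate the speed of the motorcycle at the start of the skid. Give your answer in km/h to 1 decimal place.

Initial speed ≈ 63.5 km/h

Deceleration a = μg = 0.07 × 9.8 = 0.686 m/s².
v = √(2a·d) = √(2 × 0.686 × 226.6) = √310.895 = 17.6322 m/s.
= 17.6322 × 3.6 = 63.476 km/h.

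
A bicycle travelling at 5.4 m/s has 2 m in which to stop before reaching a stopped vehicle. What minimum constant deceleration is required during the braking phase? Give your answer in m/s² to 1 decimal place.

Required deceleration ≈ 7.3 m/s²

v² = 2a·d ⇒ a = v²/(2d) = 5.4000² / (2 × 2.000) = 29.160 / 4.000 = 7.2900 m/s².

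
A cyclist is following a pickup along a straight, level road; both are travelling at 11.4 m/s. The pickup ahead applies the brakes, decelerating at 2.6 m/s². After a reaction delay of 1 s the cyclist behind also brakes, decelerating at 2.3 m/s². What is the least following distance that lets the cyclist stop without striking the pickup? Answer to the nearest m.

Leader travels v²/(2a_L) = 129.960 / 5.200 = 24.992 m before stopping.
Follower covers v·t_r = 11.4000 × 1 = 11.400 m while reacting, then v²/(2a_F) = 129.960 / 4.600 = 28.252 m while braking, for a total of 11.400 + 28.252 = 39.652 m.
Since a_F ≤ a_L and the follower starts braking later, the follower is never slower than the leader, so the closest approach is when both have stopped.
Minimum gap = 39.652 − 24.992 = 14.660 m.

Minimum gap ≈ 15 m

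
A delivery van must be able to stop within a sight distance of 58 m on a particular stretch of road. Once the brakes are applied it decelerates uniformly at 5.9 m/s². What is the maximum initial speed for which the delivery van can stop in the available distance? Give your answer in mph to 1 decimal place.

v²/(2a) = d ⇒ v = √(2 × 5.900 × 58) = √684.40 = 26.1610 m/s.
26.1610 m/s ÷ 0.44704 = 58.520 mph.

Maximum speed ≈ 58.5 mph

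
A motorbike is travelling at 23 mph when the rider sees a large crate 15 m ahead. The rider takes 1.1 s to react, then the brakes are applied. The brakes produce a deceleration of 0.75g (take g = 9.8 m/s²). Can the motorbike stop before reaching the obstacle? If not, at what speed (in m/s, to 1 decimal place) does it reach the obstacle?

23 mph × 0.44704 = 10.2819 m/s.
a = 0.75 × 9.8 = 7.350 m/s².
Reaction distance = 10.2819 × 1.1 = 11.310 m.
Braking distance needed to stop: v²/(2a) = 105.717 / 14.700 = 7.192 m, so total needed = 11.310 + 7.192 = 18.502 m > 15 m — it cannot stop.
Distance remaining when braking begins: 15 − 11.310 = 3.690 m.
v² = v₀² − 2a·d = 105.717 − 2 × 7.350 × 3.690 = 51.474 m²/s².
v = √51.474 = 7.175 m/s.

No — it strikes the obstacle at 7.2 m/s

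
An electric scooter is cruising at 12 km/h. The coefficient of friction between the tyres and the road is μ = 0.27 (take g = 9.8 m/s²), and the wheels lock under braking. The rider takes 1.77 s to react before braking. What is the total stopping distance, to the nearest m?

12 km/h ÷ 3.6 = 3.3333 m/s.
a = μg = 0.27 × 9.8 = 2.646 m/s².
Reaction distance = v·t_r = 3.3333 × 1.77 = 5.900 m.
Braking distance = v²/(2a) = 3.3333² / (2 × 2.646) = 11.111 / 5.292 = 2.100 m.
Total = 5.900 + 2.100 = 8.000 m.

Total stopping distance ≈ 8 m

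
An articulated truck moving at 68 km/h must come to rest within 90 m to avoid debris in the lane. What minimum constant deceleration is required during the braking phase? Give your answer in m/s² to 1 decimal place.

Required deceleration ≈ 2.0 m/s²

68 km/h ÷ 3.6 = 18.8889 m/s.
v² = 2a·d ⇒ a = v²/(2d) = 18.8889² / (2 × 90.000) = 356.791 / 180.000 = 1.9822 m/s².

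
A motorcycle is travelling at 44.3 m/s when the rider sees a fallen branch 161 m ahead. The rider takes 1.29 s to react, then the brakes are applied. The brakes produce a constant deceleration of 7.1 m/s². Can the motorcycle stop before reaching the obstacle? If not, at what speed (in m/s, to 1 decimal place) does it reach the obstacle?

No — it strikes the obstacle at 22.1 m/s

Reaction distance = 44.3000 × 1.29 = 57.147 m.
Braking distance needed to stop: v²/(2a) = 1962.490 / 14.200 = 138.204 m, so total needed = 57.147 + 138.204 = 195.351 m > 161 m — it cannot stop.
Distance remaining when braking begins: 161 − 57.147 = 103.853 m.
v² = v₀² − 2a·d = 1962.490 − 2 × 7.100 × 103.853 = 487.777 m²/s².
v = √487.777 = 22.086 m/s.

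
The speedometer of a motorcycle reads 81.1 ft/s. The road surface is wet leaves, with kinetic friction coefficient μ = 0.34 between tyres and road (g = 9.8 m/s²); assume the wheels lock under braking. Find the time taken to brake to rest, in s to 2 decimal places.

Braking time ≈ 7.42 s

81.1 ft/s × 0.3048 = 24.7193 m/s.
a = μg = 0.34 × 9.8 = 3.332 m/s².
Braking time = v/a = 24.7193 / 3.332 = 7.419 s.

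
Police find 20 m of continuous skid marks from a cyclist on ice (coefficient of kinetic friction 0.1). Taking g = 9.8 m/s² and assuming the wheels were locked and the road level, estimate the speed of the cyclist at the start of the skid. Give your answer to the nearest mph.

Initial speed ≈ 14 mph

Deceleration a = μg = 0.1 × 9.8 = 0.980 m/s².
v = √(2a·d) = √(2 × 0.980 × 20) = √39.200 = 6.2610 m/s.
= 6.2610 ÷ 0.44704 = 14.005 mph.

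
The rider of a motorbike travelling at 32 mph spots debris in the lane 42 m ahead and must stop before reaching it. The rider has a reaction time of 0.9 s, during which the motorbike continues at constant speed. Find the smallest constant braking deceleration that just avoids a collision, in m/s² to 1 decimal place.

Required deceleration ≈ 3.5 m/s²

32 mph × 0.44704 = 14.3053 m/s.
Distance covered during reaction = 14.3053 × 0.9 = 12.875 m.
Distance available for braking: 42 − 12.875 = 29.125 m.
v² = 2a·d ⇒ a = v²/(2d) = 14.3053² / (2 × 29.125) = 204.642 / 58.250 = 3.5132 m/s².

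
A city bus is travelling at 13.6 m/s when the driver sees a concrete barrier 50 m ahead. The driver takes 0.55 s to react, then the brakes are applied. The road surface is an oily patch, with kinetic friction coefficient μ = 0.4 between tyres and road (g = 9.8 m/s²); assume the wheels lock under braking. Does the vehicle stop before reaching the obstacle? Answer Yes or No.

a = μg = 0.4 × 9.8 = 3.920 m/s².
Reaction distance = 13.6000 × 0.55 = 7.480 m.
Braking distance = v²/(2a) = 184.960 / 7.840 = 23.592 m.
Total stopping distance = 7.480 + 23.592 = 31.072 m, vs 50 m available — it stops with 50 − 31.072 = 18.928 m to spare.

Yes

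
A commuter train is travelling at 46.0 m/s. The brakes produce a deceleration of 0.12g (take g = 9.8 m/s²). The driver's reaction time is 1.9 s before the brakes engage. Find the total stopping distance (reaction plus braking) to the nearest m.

Total stopping distance ≈ 987 m

a = 0.12 × 9.8 = 1.176 m/s².
Reaction distance = v·t_r = 46.0000 × 1.9 = 87.400 m.
Braking distance = v²/(2a) = 46.0000² / (2 × 1.176) = 2116.000 / 2.352 = 899.660 m.
Total = 87.400 + 899.660 = 987.060 m.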